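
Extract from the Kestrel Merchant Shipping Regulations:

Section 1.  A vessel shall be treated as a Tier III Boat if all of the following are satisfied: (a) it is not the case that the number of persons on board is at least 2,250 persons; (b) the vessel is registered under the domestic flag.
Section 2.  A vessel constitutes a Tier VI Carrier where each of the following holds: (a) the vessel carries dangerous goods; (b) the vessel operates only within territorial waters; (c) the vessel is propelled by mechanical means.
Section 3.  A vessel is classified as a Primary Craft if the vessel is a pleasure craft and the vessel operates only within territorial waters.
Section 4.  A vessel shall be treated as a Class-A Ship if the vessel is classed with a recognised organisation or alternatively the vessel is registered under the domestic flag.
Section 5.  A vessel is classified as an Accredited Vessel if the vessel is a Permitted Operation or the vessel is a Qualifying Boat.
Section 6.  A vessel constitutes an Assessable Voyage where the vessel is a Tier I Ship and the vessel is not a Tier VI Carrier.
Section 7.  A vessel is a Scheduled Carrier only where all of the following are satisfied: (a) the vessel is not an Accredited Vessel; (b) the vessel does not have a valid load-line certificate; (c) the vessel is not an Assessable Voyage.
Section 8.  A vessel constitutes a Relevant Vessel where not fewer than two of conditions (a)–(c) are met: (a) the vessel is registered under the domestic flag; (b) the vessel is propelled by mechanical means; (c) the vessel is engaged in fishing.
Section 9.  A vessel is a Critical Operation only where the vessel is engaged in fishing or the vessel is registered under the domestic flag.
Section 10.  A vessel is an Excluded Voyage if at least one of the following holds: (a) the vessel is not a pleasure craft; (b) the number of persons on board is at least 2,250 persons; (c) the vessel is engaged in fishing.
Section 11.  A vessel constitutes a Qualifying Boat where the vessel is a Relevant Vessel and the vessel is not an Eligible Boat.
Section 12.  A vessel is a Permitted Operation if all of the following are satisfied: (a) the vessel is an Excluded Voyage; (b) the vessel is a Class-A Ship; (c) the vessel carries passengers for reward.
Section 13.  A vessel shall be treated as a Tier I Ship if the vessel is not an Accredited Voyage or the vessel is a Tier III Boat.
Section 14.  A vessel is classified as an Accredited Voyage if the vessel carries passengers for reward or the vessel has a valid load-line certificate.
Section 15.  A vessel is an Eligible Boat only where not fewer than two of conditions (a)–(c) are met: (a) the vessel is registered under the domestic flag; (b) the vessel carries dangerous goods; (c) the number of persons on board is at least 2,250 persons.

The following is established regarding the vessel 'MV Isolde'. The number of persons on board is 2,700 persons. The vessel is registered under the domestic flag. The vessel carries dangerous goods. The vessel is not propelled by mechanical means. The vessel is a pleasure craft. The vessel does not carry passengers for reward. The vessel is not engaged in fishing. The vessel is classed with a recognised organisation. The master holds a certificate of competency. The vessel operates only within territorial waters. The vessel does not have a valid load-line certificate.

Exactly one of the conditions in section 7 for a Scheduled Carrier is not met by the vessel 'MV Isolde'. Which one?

Assessable Voyage

section 10 — Excluded Voyage: [the vessel is not a pleasure craft? no] OR [number of persons on board: 2,700 persons ≥ 2,250 persons? yes] OR [the vessel is engaged in fishing? no] → satisfied.
section 4 — Class-A Ship: [the vessel is classed with a recognised organisation? yes] OR [the vessel is registered under the domestic flag? yes] → satisfied.
section 12 — Permitted Operation: [Excluded Voyage (section 10)? yes] AND [Class-A Ship (section 4)? yes] AND [the vessel carries passengers for reward? no] → not satisfied.
section 8 — Relevant Vessel: the vessel is registered under the domestic flag? yes; the vessel is propelled by mechanical means? no; the vessel is engaged in fishing? no — 1 of 3 hold (need ≥2) → not satisfied.
section 15 — Eligible Boat: the vessel is registered under the domestic flag? yes; the vessel carries dangerous goods? yes; number of persons on board: 2,700 persons ≥ 2,250 persons? yes — 3 of 3 hold (need ≥2) → satisfied.
section 11 — Qualifying Boat: [Relevant Vessel (section 8)? no] AND [not an Eligible Boat (section 15)? no] → not satisfied.
section 5 — Accredited Vessel: [Permitted Operation (section 12)? no] OR [Qualifying Boat (section 11)? no] → not satisfied.
section 14 — Accredited Voyage: [the vessel carries passengers for reward? no] OR [the vessel has a valid load-line certificate? no] → not satisfied.
section 1 — Tier III Boat: [number of persons on board: 2,700 persons ≥ 2,250 persons? yes, so negated condition no] AND [the vessel is registered under the domestic flag? yes] → not satisfied.
section 13 — Tier I Ship: [not an Accredited Voyage (section 14)? yes] OR [Tier III Boat (section 1)? no] → satisfied.
section 2 — Tier VI Carrier: [the vessel carries dangerous goods? yes] AND [the vessel operates only within territorial waters? yes] AND [the vessel is propelled by mechanical means? no] → not satisfied.
section 6 — Assessable Voyage: [Tier I Ship (section 13)? yes] AND [not a Tier VI Carrier (section 2)? yes] → satisfied.
section 7 — Scheduled Carrier: [not an Accredited Vessel (section 5)? yes] AND [the vessel does not have a valid load-line certificate? yes] AND [not an Assessable Voyage (section 6)? no] → not satisfied.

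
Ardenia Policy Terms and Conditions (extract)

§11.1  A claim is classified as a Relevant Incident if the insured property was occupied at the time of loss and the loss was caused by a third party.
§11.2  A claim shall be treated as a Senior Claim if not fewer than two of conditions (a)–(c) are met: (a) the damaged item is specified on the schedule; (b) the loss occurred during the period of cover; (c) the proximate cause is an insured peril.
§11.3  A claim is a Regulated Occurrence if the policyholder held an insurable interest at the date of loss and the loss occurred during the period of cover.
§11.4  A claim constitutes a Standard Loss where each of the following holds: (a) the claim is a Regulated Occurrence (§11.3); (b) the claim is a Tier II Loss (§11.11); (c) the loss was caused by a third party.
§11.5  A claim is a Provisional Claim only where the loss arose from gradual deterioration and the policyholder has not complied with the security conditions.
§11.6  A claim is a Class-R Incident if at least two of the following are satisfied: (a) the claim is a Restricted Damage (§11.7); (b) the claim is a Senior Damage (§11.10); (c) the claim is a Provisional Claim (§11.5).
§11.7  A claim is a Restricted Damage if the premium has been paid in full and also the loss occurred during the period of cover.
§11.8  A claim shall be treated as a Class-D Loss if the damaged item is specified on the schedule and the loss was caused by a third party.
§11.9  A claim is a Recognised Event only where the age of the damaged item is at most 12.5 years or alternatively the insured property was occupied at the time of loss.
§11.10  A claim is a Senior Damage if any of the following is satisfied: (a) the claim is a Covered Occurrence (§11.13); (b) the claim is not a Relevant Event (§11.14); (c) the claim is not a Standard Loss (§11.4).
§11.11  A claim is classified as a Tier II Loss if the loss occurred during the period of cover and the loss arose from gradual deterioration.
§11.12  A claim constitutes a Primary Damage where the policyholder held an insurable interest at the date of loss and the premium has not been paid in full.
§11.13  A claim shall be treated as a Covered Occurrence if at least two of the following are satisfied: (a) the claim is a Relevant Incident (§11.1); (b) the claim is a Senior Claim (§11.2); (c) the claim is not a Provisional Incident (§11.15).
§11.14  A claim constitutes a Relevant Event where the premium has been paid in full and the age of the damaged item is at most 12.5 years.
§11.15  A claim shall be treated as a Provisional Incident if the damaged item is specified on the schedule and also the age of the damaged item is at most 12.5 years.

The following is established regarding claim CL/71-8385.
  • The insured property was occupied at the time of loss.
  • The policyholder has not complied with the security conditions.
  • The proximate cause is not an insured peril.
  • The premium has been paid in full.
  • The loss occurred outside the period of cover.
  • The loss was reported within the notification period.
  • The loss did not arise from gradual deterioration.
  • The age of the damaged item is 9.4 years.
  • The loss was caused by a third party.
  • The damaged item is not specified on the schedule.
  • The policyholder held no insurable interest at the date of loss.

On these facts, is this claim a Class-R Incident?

No

§11.7 — Restricted Damage: [the premium has been paid in full? yes] AND [the loss occurred during the period of cover? no] → not satisfied.
§11.1 — Relevant Incident: [the insured property was occupied at the time of loss? yes] AND [the loss was caused by a third party? yes] → satisfied.
§11.2 — Senior Claim: the damaged item is specified on the schedule? no; the loss occurred during the period of cover? no; the proximate cause is an insured peril? no — 0 of 3 hold (need ≥2) → not satisfied.
§11.15 — Provisional Incident: [the damaged item is specified on the schedule? no] AND [age of the damaged item: 9.4 years ≤ 12.5 years? yes] → not satisfied.
§11.13 — Covered Occurrence: Relevant Incident (§11.1)? yes; Senior Claim (§11.2)? no; not a Provisional Incident (§11.15)? yes — 2 of 3 hold (need ≥2) → satisfied.
§11.14 — Relevant Event: [the premium has been paid in full? yes] AND [age of the damaged item: 9.4 years ≤ 12.5 years? yes] → satisfied.
§11.3 — Regulated Occurrence: [the policyholder held an insurable interest at the date of loss? no] AND [the loss occurred during the period of cover? no] → not satisfied.
§11.11 — Tier II Loss: [the loss occurred during the period of cover? no] AND [the loss arose from gradual deterioration? no] → not satisfied.
§11.4 — Standard Loss: [Regulated Occurrence (§11.3)? no] AND [Tier II Loss (§11.11)? no] AND [the loss was caused by a third party? yes] → not satisfied.
§11.10 — Senior Damage: [Covered Occurrence (§11.13)? yes] OR [not a Relevant Event (§11.14)? no] OR [not a Standard Loss (§11.4)? yes] → satisfied.
§11.5 — Provisional Claim: [the loss arose from gradual deterioration? no] AND [the policyholder has not complied with the security conditions? yes] → not satisfied.
§11.6 — Class-R Incident: Restricted Damage (§11.7)? no; Senior Damage (§11.10)? yes; Provisional Claim (§11.5)? no — 1 of 3 hold (need ≥2) → not satisfied.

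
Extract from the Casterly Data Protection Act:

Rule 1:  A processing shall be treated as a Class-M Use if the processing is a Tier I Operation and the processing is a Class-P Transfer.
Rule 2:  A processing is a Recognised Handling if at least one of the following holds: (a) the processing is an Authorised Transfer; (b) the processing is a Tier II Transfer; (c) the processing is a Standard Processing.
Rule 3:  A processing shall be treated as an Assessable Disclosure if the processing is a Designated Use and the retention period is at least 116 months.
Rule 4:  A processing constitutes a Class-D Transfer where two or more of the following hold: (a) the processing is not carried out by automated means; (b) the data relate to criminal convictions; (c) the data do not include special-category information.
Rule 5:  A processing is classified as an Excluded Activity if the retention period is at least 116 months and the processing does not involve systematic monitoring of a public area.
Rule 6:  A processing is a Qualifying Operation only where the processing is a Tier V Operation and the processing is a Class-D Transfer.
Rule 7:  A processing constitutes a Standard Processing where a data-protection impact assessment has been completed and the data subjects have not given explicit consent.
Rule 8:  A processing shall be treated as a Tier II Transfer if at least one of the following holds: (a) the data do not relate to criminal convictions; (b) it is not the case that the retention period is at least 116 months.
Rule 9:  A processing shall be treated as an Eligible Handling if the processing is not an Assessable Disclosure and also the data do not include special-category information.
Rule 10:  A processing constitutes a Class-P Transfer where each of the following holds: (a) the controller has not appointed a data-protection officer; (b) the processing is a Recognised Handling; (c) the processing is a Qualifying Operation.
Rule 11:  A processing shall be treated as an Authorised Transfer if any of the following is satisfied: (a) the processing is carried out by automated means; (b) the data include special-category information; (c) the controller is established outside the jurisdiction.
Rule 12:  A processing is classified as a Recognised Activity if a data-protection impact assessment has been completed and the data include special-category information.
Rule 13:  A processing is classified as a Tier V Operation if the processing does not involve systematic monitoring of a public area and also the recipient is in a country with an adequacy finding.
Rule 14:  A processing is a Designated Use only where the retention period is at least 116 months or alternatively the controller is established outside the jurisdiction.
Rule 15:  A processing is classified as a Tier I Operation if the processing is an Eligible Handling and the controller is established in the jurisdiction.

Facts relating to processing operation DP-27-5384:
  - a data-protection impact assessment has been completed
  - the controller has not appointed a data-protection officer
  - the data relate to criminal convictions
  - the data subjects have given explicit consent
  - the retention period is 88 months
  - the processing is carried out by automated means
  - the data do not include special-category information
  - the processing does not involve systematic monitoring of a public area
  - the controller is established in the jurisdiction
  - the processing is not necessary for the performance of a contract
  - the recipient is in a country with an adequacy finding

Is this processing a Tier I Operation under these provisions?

Yes

rule 14 — Designated Use: [retention period: 88 months ≥ 116 months? no] OR [the controller is established outside the jurisdiction? no] → not satisfied.
rule 3 — Assessable Disclosure: [Designated Use (rule 14)? no] AND [retention period: 88 months ≥ 116 months? no] → not satisfied.
rule 9 — Eligible Handling: [not an Assessable Disclosure (rule 3)? yes] AND [the data do not include special-category information? yes] → satisfied.
rule 15 — Tier I Operation: [Eligible Handling (rule 9)? yes] AND [the controller is established in the jurisdiction? yes] → satisfied.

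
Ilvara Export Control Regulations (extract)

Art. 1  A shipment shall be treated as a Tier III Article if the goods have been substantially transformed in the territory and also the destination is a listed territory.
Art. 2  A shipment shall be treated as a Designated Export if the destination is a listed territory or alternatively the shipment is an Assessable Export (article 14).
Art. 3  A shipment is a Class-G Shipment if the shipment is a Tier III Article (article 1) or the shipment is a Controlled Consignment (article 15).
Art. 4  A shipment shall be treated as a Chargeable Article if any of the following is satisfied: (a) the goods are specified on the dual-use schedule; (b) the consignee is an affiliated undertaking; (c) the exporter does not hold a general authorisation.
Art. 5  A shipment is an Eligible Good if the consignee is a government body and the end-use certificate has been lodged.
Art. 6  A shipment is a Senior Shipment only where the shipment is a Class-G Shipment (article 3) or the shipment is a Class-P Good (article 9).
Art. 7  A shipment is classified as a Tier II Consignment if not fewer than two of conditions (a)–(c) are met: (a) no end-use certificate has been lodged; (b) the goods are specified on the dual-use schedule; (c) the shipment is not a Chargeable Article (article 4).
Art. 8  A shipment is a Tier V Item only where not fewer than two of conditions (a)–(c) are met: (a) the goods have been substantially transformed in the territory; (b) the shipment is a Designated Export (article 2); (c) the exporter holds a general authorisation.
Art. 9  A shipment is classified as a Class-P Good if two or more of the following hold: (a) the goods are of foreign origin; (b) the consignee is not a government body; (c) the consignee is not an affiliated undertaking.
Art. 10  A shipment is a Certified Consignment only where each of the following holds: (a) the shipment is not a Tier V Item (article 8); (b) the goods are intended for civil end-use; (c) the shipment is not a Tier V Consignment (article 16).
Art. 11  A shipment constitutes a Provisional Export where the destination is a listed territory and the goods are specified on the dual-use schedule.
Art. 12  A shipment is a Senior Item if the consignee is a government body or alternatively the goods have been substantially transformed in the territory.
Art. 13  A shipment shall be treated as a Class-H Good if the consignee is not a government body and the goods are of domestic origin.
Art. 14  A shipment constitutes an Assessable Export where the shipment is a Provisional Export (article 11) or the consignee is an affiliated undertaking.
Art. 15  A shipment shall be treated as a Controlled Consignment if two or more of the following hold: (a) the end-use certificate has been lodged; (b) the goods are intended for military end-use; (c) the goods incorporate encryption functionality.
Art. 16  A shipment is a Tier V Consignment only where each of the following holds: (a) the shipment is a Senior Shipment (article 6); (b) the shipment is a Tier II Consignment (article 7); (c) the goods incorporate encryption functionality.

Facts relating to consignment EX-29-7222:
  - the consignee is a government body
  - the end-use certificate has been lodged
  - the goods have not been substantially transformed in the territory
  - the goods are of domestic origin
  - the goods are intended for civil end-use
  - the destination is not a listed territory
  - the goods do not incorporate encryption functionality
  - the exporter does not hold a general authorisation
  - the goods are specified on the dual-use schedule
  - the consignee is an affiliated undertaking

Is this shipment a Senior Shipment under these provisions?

No

article 1 — Tier III Article: [the goods have been substantially transformed in the territory? no] AND [the destination is a listed territory? no] → not satisfied.
article 15 — Controlled Consignment: the end-use certificate has been lodged? yes; the goods are intended for military end-use? no; the goods incorporate encryption functionality? no — 1 of 3 hold (need ≥2) → not satisfied.
article 3 — Class-G Shipment: [Tier III Article (article 1)? no] OR [Controlled Consignment (article 15)? no] → not satisfied.
article 9 — Class-P Good: the goods are of foreign origin? no; the consignee is not a government body? no; the consignee is not an affiliated undertaking? no — 0 of 3 hold (need ≥2) → not satisfied.
article 6 — Senior Shipment: [Class-G Shipment (article 3)? no] OR [Class-P Good (article 9)? no] → not satisfied.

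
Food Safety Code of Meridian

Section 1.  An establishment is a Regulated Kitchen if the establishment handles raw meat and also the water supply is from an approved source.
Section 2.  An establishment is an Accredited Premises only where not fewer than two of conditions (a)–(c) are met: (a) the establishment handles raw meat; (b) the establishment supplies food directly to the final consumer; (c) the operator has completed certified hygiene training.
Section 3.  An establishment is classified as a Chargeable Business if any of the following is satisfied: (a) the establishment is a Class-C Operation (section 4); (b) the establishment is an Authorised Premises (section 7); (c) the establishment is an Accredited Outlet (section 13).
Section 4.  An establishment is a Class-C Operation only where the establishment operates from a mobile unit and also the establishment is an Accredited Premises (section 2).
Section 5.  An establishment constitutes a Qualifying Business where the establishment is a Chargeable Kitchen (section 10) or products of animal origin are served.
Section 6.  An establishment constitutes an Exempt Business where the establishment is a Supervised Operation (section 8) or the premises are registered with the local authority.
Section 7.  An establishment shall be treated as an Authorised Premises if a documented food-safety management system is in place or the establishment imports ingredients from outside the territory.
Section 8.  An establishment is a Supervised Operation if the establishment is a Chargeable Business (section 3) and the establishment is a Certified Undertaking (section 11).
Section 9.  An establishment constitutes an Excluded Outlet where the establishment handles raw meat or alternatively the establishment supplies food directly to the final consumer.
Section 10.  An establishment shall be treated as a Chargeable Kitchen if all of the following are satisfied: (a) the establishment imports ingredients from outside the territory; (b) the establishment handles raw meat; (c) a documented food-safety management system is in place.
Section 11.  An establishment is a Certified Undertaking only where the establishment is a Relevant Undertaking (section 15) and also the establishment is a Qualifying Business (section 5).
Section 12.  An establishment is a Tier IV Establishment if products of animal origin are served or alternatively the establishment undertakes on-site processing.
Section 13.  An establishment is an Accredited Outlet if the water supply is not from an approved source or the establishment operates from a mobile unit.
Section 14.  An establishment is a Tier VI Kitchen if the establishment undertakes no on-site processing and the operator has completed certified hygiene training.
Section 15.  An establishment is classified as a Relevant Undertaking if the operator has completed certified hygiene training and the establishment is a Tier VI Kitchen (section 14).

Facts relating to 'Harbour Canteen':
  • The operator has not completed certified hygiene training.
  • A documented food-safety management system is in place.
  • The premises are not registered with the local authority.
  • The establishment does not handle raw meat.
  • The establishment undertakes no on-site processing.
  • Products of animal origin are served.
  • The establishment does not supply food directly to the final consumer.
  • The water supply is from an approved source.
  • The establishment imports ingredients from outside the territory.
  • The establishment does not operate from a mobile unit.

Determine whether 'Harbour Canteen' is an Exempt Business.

section 2 — Accredited Premises: the establishment handles raw meat? no; the establishment supplies food directly to the final consumer? no; the operator has completed certified hygiene training? no — 0 of 3 hold (need ≥2) → not satisfied.
section 4 — Class-C Operation: [the establishment operates from a mobile unit? no] AND [Accredited Premises (section 2)? no] → not satisfied.
section 7 — Authorised Premises: [a documented food-safety management system is in place? yes] OR [the establishment imports ingredients from outside the territory? yes] → satisfied.
section 13 — Accredited Outlet: [the water supply is not from an approved source? no] OR [the establishment operates from a mobile unit? no] → not satisfied.
section 3 — Chargeable Business: [Class-C Operation (section 4)? no] OR [Authorised Premises (section 7)? yes] OR [Accredited Outlet (section 13)? no] → satisfied.
section 14 — Tier VI Kitchen: [the establishment undertakes no on-site processing? yes] AND [the operator has completed certified hygiene training? no] → not satisfied.
section 15 — Relevant Undertaking: [the operator has completed certified hygiene training? no] AND [Tier VI Kitchen (section 14)? no] → not satisfied.
section 10 — Chargeable Kitchen: [the establishment imports ingredients from outside the territory? yes] AND [the establishment handles raw meat? no] AND [a documented food-safety management system is in place? yes] → not satisfied.
section 5 — Qualifying Business: [Chargeable Kitchen (section 10)? no] OR [products of animal origin are served? yes] → satisfied.
section 11 — Certified Undertaking: [Relevant Undertaking (section 15)? no] AND [Qualifying Business (section 5)? yes] → not satisfied.
section 8 — Supervised Operation: [Chargeable Business (section 3)? yes] AND [Certified Undertaking (section 11)? no] → not satisfied.
section 6 — Exempt Business: [Supervised Operation (section 8)? no] OR [the premises are registered with the local authority? no] → not satisfied.

No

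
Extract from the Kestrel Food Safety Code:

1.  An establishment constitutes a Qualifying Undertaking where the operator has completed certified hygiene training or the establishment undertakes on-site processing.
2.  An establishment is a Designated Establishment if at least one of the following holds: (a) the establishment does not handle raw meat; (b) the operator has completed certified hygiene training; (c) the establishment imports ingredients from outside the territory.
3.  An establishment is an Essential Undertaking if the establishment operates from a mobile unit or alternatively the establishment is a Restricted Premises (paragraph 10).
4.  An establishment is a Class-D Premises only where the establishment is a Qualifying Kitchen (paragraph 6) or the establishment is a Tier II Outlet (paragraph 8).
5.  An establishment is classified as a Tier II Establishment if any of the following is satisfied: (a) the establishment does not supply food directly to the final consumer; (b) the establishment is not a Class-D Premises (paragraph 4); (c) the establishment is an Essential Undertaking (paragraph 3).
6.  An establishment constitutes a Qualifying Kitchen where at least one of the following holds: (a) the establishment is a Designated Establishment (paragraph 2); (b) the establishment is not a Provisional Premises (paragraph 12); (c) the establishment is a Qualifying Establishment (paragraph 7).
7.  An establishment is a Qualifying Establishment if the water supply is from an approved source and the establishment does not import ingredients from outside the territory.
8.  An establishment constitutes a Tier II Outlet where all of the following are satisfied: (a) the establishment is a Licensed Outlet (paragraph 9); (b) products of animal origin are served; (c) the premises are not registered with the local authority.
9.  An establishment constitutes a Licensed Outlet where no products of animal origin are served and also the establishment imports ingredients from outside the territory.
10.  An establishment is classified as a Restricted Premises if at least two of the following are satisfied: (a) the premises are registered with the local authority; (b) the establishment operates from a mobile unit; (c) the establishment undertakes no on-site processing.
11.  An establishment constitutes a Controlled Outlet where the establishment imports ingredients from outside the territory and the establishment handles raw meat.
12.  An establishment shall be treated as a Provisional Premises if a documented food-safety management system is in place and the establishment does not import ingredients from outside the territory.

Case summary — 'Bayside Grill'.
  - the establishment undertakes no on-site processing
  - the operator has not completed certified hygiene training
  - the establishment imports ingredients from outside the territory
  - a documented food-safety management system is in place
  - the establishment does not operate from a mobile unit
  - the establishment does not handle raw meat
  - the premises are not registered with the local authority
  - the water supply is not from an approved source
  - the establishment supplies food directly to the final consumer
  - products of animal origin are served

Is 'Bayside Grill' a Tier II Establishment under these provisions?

paragraph 2 — Designated Establishment: [the establishment does not handle raw meat? yes] OR [the operator has completed certified hygiene training? no] OR [the establishment imports ingredients from outside the territory? yes] → satisfied.
paragraph 12 — Provisional Premises: [a documented food-safety management system is in place? yes] AND [the establishment does not import ingredients from outside the territory? no] → not satisfied.
paragraph 7 — Qualifying Establishment: [the water supply is from an approved source? no] AND [the establishment does not import ingredients from outside the territory? no] → not satisfied.
paragraph 6 — Qualifying Kitchen: [Designated Establishment (paragraph 2)? yes] OR [not a Provisional Premises (paragraph 12)? yes] OR [Qualifying Establishment (paragraph 7)? no] → satisfied.
paragraph 9 — Licensed Outlet: [no products of animal origin are served? no] AND [the establishment imports ingredients from outside the territory? yes] → not satisfied.
paragraph 8 — Tier II Outlet: [Licensed Outlet (paragraph 9)? no] AND [products of animal origin are served? yes] AND [the premises are not registered with the local authority? yes] → not satisfied.
paragraph 4 — Class-D Premises: [Qualifying Kitchen (paragraph 6)? yes] OR [Tier II Outlet (paragraph 8)? no] → satisfied.
paragraph 10 — Restricted Premises: the premises are registered with the local authority? no; the establishment operates from a mobile unit? no; the establishment undertakes no on-site processing? yes — 1 of 3 hold (need ≥2) → not satisfied.
paragraph 3 — Essential Undertaking: [the establishment operates from a mobile unit? no] OR [Restricted Premises (paragraph 10)? no] → not satisfied.
paragraph 5 — Tier II Establishment: [the establishment does not supply food directly to the final consumer? no] OR [not a Class-D Premises (paragraph 4)? no] OR [Essential Undertaking (paragraph 3)? no] → not satisfied.

No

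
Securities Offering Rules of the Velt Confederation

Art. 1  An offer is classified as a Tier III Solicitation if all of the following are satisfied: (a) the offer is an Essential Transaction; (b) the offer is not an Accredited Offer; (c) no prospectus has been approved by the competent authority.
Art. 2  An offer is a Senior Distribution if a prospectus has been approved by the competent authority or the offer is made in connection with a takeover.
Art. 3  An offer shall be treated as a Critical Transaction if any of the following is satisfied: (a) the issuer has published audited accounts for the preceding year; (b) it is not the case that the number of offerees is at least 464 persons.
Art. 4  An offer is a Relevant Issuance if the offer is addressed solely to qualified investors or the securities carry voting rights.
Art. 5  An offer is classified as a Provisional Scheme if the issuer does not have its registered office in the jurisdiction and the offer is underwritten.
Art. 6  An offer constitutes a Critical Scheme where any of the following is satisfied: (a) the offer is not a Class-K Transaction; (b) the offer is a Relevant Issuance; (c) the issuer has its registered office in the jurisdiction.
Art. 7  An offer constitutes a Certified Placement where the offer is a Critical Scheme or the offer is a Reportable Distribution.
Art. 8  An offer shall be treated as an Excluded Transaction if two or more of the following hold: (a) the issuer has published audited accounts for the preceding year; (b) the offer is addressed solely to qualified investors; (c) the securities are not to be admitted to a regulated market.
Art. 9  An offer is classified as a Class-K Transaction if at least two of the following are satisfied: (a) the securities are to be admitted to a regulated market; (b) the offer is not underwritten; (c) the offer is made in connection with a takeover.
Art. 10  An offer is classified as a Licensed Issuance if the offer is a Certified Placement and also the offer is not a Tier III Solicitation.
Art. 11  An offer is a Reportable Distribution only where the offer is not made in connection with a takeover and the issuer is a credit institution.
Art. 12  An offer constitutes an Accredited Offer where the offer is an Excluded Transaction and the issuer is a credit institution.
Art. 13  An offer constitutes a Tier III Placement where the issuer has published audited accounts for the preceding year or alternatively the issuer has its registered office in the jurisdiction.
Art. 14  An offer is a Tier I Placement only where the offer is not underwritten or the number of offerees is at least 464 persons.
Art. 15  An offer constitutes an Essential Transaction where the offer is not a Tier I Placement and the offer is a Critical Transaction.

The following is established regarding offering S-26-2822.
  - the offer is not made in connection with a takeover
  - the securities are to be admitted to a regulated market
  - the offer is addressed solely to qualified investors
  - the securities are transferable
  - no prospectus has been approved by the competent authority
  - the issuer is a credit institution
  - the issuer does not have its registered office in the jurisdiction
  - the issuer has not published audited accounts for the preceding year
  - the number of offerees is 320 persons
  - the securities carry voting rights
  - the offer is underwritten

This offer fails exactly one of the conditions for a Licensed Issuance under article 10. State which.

Tier III Solicitation

article 9 — Class-K Transaction: the securities are to be admitted to a regulated market? yes; the offer is not underwritten? no; the offer is made in connection with a takeover? no — 1 of 3 hold (need ≥2) → not satisfied.
article 4 — Relevant Issuance: [the offer is addressed solely to qualified investors? yes] OR [the securities carry voting rights? yes] → satisfied.
article 6 — Critical Scheme: [not a Class-K Transaction (article 9)? yes] OR [Relevant Issuance (article 4)? yes] OR [the issuer has its registered office in the jurisdiction? no] → satisfied.
article 11 — Reportable Distribution: [the offer is not made in connection with a takeover? yes] AND [the issuer is a credit institution? yes] → satisfied.
article 7 — Certified Placement: [Critical Scheme (article 6)? yes] OR [Reportable Distribution (article 11)? yes] → satisfied.
article 14 — Tier I Placement: [the offer is not underwritten? no] OR [number of offerees: 320 persons ≥ 464 persons? no] → not satisfied.
article 3 — Critical Transaction: [the issuer has published audited accounts for the preceding year? no] OR [number of offerees: 320 persons ≥ 464 persons? no, so negated condition yes] → satisfied.
article 15 — Essential Transaction: [not a Tier I Placement (article 14)? yes] AND [Critical Transaction (article 3)? yes] → satisfied.
article 8 — Excluded Transaction: the issuer has published audited accounts for the preceding year? no; the offer is addressed solely to qualified investors? yes; the securities are not to be admitted to a regulated market? no — 1 of 3 hold (need ≥2) → not satisfied.
article 12 — Accredited Offer: [Excluded Transaction (article 8)? no] AND [the issuer is a credit institution? yes] → not satisfied.
article 1 — Tier III Solicitation: [Essential Transaction (article 15)? yes] AND [not an Accredited Offer (article 12)? yes] AND [no prospectus has been approved by the competent authority? yes] → satisfied.
article 10 — Licensed Issuance: [Certified Placement (article 7)? yes] AND [not a Tier III Solicitation (article 1)? no] → not satisfied.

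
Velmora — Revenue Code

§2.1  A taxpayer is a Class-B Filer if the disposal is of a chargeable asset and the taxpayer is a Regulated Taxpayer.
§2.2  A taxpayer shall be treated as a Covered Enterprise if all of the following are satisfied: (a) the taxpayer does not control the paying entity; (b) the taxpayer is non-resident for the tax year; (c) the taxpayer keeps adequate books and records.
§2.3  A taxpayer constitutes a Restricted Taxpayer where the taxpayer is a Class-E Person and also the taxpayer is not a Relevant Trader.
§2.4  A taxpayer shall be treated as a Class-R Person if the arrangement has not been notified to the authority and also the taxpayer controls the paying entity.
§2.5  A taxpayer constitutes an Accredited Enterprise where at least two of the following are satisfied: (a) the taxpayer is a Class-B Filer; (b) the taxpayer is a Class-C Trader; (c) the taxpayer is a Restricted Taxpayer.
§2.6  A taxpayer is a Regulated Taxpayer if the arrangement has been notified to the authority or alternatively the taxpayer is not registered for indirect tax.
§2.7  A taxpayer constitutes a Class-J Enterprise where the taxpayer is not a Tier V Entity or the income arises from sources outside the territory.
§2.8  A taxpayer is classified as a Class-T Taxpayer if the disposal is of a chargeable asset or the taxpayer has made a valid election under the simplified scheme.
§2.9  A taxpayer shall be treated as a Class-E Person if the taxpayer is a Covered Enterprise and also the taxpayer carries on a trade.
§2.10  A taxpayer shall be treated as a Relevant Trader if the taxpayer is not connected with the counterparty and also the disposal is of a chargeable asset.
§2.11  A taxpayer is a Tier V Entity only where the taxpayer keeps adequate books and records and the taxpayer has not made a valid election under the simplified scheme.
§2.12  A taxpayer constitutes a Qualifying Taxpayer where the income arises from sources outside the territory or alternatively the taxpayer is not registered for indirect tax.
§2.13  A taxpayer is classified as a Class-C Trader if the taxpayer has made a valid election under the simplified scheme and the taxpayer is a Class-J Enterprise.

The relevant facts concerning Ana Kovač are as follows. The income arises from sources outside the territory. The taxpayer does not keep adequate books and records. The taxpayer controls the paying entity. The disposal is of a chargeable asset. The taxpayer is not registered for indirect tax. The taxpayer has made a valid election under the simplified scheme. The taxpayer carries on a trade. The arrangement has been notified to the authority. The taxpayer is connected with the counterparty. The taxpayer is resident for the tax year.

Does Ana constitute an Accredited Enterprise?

Yes

Under §2.6: the arrangement has been notified to the authority? yes; or the taxpayer is not registered for indirect tax? yes. So the taxpayer is a Regulated Taxpayer.
Under §2.1: the disposal is of a chargeable asset? yes; and Regulated Taxpayer (§2.6)? yes. So the taxpayer is a Class-B Filer.
Under §2.11: the taxpayer keeps adequate books and records? no; and the taxpayer has not made a valid election under the simplified scheme? no. So the taxpayer is not a Tier V Entity.
Under §2.7: not a Tier V Entity (§2.11)? yes; or the income arises from sources outside the territory? yes. So the taxpayer is a Class-J Enterprise.
Under §2.13: the taxpayer has made a valid election under the simplified scheme? yes; and Class-J Enterprise (§2.7)? yes. So the taxpayer is a Class-C Trader.
Under §2.2: the taxpayer does not control the paying entity? no; and the taxpayer is non-resident for the tax year? no; and the taxpayer keeps adequate books and records? no. So the taxpayer is not a Covered Enterprise.
Under §2.9: Covered Enterprise (§2.2)? no; and the taxpayer carries on a trade? yes. So the taxpayer is not a Class-E Person.
Under §2.10: the taxpayer is not connected with the counterparty? no; and the disposal is of a chargeable asset? yes. So the taxpayer is not a Relevant Trader.
Under §2.3: Class-E Person (§2.9)? no; and not a Relevant Trader (§2.10)? yes. So the taxpayer is not a Restricted Taxpayer.
Under §2.5: Class-B Filer (§2.1)? yes; Class-C Trader (§2.13)? yes; Restricted Taxpayer (§2.3)? no — 2 of 3 hold (need ≥2) → satisfied.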